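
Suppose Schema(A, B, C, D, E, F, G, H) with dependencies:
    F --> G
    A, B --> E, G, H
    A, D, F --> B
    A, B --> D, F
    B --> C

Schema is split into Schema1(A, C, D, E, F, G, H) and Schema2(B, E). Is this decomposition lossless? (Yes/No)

The shared attributes are {E} and {E}⁺ = {E}.
Schema1 ⊄ {E} and Schema2 ⊄ {E}, so the split is lossy.

No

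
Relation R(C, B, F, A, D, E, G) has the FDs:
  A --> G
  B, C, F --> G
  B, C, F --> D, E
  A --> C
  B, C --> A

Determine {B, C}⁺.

Start with {B, C}.
B, C --> A applies; add {A} → now {A, B, C}.
A --> G applies; add {G} → now {A, B, C, G}.
No further FD applies.

{A, B, C, G}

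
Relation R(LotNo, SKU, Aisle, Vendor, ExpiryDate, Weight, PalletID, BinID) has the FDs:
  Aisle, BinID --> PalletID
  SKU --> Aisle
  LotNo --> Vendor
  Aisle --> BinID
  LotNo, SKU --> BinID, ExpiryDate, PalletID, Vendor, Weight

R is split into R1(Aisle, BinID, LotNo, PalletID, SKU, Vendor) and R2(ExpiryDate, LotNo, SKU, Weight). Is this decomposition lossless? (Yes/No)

R1 ∩ R2 = {LotNo, SKU}; its closure under F is {Aisle, BinID, ExpiryDate, LotNo, PalletID, SKU, Vendor, Weight}.
Since R1 ⊆ {Aisle, BinID, ExpiryDate, LotNo, PalletID, SKU, Vendor, Weight}, the intersection is a superkey of R1; the decomposition is lossless.

Yes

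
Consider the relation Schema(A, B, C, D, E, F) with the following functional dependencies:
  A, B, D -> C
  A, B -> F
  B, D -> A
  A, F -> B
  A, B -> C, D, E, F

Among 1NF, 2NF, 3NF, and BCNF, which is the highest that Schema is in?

BCNF

Candidate keys: {A, B}, {A, F}, {B, D}. Prime attributes: {A, B, D, F}.
Every FD has a superkey on the left, so the relation is in BCNF.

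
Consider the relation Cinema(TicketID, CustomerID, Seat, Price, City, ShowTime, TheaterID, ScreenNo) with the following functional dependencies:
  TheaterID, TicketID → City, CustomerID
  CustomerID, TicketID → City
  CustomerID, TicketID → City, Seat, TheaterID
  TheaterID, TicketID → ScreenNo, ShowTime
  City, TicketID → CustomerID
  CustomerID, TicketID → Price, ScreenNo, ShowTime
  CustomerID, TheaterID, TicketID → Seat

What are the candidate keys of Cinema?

{City, TicketID}, {CustomerID, TicketID}, {TheaterID, TicketID}

Attributes never on any right-hand side: {TicketID} — every candidate key must contain it.
{City, TicketID}⁺ = {City, CustomerID, Price, ScreenNo, Seat, ShowTime, TheaterID, TicketID}, which is every attribute, so {City, TicketID} is a candidate key.
{CustomerID, TicketID}⁺ = {City, CustomerID, Price, ScreenNo, Seat, ShowTime, TheaterID, TicketID}, which is every attribute, so {CustomerID, TicketID} is a candidate key.
{TheaterID, TicketID}⁺ = {City, CustomerID, Price, ScreenNo, Seat, ShowTime, TheaterID, TicketID}, which is every attribute, so {TheaterID, TicketID} is a candidate key.
These are minimal and exhaustive — every other superkey contains one of them.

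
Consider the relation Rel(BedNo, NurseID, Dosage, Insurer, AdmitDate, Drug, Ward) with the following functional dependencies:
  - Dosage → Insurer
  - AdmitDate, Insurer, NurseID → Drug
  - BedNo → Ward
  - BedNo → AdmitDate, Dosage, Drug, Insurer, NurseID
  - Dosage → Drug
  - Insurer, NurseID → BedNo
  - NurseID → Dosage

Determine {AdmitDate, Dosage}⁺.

Start with {AdmitDate, Dosage}.
Dosage → Insurer applies; add {Insurer} → now {AdmitDate, Dosage, Insurer}.
Dosage → Drug applies; add {Drug} → now {AdmitDate, Dosage, Drug, Insurer}.
No further FD applies.

{AdmitDate, Dosage, Drug, Insurer}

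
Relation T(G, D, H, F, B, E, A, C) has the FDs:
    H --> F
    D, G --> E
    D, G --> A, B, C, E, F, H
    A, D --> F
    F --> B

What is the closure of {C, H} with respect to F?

Start with {C, H}.
H --> F applies; add {F} → now {C, F, H}.
F --> B applies; add {B} → now {B, C, F, H}.
No further FD applies.

{B, C, F, H}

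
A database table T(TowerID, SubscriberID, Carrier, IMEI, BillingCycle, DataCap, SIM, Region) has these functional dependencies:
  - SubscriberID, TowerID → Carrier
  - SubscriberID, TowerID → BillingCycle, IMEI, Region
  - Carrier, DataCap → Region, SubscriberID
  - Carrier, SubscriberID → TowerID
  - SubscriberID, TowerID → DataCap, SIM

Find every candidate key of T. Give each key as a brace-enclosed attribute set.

{Carrier, DataCap}, {Carrier, SubscriberID}, {SubscriberID, TowerID}

{Carrier, DataCap}⁺ = {BillingCycle, Carrier, DataCap, IMEI, Region, SIM, SubscriberID, TowerID}, which is every attribute, so {Carrier, DataCap} is a candidate key.
{Carrier, SubscriberID}⁺ = {BillingCycle, Carrier, DataCap, IMEI, Region, SIM, SubscriberID, TowerID}, which is every attribute, so {Carrier, SubscriberID} is a candidate key.
{SubscriberID, TowerID}⁺ = {BillingCycle, Carrier, DataCap, IMEI, Region, SIM, SubscriberID, TowerID}, which is every attribute, so {SubscriberID, TowerID} is a candidate key.
No proper subset of any of these is a key, and no other minimal superkey exists.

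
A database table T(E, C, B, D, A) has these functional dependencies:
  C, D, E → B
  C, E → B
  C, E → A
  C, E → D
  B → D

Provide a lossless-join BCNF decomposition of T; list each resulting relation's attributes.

Candidate key of the original relation: {C, E}.
{A, B, C, D, E}: {B} determines {B, D} here but is not a superkey — split on B → D, giving {B, D} and {A, B, C, E}.
{B, D} has no BCNF violation.
{A, B, C, E} has no BCNF violation.

{A, B, C, E}; {B, D}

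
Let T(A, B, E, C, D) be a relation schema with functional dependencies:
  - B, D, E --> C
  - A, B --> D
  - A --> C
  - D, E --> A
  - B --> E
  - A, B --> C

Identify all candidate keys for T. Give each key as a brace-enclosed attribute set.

{B} never appears on the right of any FD, so every key must include it.
{A, B} is a candidate key since {A, B}⁺ = {A, B, C, D, E} covers every attribute.
{B, D} is a candidate key since {B, D}⁺ = {A, B, C, D, E} covers every attribute.
Any other superkey properly contains one of these, so there are no further candidate keys.

{A, B}, {B, D}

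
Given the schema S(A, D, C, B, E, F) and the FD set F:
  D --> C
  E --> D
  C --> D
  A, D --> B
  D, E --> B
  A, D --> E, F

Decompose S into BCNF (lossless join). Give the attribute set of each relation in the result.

{A, E, F}; {B, D, E}; {C, D}

Candidate keys of the original relation: {A, C}, {A, D}, {A, E}.
Within {A, B, C, D, E, F}: {D}⁺ ∩ {A, B, C, D, E, F} = {C, D}, not the whole set, so D --> C violates BCNF; decompose into {C, D} and {A, B, D, E, F}.
{C, D} has no BCNF violation.
Within {A, B, D, E, F}: {E}⁺ ∩ {A, B, D, E, F} = {B, D, E}, not the whole set, so E --> B, D violates BCNF; decompose into {B, D, E} and {A, E, F}.
{B, D, E} has no BCNF violation.
{A, E, F} has no BCNF violation.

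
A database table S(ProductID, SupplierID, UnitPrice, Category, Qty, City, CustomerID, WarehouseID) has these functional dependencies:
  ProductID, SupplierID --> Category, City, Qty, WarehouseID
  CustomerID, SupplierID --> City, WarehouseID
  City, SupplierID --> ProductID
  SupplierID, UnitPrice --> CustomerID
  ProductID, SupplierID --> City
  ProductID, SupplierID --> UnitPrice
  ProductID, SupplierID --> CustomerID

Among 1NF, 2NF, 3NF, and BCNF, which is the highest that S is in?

Candidate keys: {City, SupplierID}, {CustomerID, SupplierID}, {ProductID, SupplierID}, {SupplierID, UnitPrice}. Prime attributes: {City, CustomerID, ProductID, SupplierID, UnitPrice}.
Every FD has a superkey on the left, so the relation is in BCNF.

BCNF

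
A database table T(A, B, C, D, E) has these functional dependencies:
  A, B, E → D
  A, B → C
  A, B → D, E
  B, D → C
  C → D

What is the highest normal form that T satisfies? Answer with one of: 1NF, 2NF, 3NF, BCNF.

2NF

Candidate key: {A, B}. Prime attributes: {A, B}.
B, D → C breaks BCNF: {B, D}⁺ = {B, C, D}, so {B, D} is not a superkey.
Because {C} is non-prime and the left side of B, D → C is not a superkey, the relation is not in 3NF.
No proper subset of a key has a non-prime attribute in its closure, so there is no partial dependency; 2NF holds.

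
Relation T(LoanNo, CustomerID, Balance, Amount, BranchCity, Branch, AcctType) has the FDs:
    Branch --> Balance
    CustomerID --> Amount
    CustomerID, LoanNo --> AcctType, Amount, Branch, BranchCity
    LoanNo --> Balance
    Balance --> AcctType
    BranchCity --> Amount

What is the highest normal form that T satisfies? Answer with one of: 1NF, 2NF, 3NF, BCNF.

1NF

Candidate key: {CustomerID, LoanNo}. Prime attributes: {CustomerID, LoanNo}.
Branch --> Balance breaks BCNF: {Branch}⁺ = {AcctType, Balance, Branch}, so {Branch} is not a superkey.
Branch --> Balance has non-prime {Balance} on the right and a non-superkey on the left, so 3NF fails.
{CustomerID} is a proper subset of the key {CustomerID, LoanNo}, and {CustomerID}⁺ contains the non-prime attribute {Amount} — a partial dependency, so 2NF is violated.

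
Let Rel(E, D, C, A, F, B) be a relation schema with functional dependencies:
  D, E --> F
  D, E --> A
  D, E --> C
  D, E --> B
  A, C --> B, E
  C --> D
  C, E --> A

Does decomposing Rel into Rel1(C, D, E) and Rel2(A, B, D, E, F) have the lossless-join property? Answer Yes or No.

The shared attributes are {D, E} and {D, E}⁺ = {A, B, C, D, E, F}.
Since Rel1 ⊆ {A, B, C, D, E, F}, the intersection is a superkey of Rel1; the decomposition is lossless.

Yes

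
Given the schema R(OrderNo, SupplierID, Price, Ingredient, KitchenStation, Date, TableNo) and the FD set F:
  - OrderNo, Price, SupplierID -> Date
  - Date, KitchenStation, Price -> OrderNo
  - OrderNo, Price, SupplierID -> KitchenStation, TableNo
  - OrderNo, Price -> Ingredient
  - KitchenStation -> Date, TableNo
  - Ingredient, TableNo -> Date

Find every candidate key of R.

{KitchenStation, Price, SupplierID}, {OrderNo, Price, SupplierID}

No FD produces {Price, SupplierID}, so they must be in every candidate key.
{KitchenStation, Price, SupplierID}⁺ = {Date, Ingredient, KitchenStation, OrderNo, Price, SupplierID, TableNo}, which is every attribute, so {KitchenStation, Price, SupplierID} is a candidate key.
{OrderNo, Price, SupplierID}⁺ = {Date, Ingredient, KitchenStation, OrderNo, Price, SupplierID, TableNo}, which is every attribute, so {OrderNo, Price, SupplierID} is a candidate key.
Any other superkey properly contains one of these, so there are no further candidate keys.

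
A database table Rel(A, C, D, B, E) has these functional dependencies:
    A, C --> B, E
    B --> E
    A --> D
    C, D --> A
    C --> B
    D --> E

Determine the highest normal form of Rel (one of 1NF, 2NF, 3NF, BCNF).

Candidate keys: {A, C}, {C, D}. Prime attributes: {A, C, D}.
For B --> E we have {B}⁺ = {B, E}; {B} is not a superkey, so BCNF fails.
B --> E determines the non-prime attribute {E} from a non-superkey — 3NF is violated.
{A} is a proper subset of the key {A, C}, and {A}⁺ contains the non-prime attribute {E} — a partial dependency, so 2NF is violated.

1NF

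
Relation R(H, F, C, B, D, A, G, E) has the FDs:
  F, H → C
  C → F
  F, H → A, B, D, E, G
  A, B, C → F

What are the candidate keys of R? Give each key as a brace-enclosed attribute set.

{C, H}, {F, H}

Attributes never on any right-hand side: {H} — every candidate key must contain it.
{C, H}⁺ = {A, B, C, D, E, F, G, H} — all of the relation — so {C, H} is a candidate key.
{F, H}⁺ = {A, B, C, D, E, F, G, H} — all of the relation — so {F, H} is a candidate key.
These are minimal and exhaustive — every other superkey contains one of them.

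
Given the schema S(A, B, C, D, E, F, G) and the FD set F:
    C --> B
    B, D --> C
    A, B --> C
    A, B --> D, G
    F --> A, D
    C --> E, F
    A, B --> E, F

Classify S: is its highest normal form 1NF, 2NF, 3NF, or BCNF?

Candidate keys: {A, B}, {B, D}, {B, F}, {C}. Prime attributes: {A, B, C, D, F}.
For F --> A, D we have {F}⁺ = {A, D, F}; {F} is not a superkey, so BCNF fails.
Its right-hand attributes {A, D} are all prime, as are those of every other non-superkey FD — the relation is in 3NF.

3NF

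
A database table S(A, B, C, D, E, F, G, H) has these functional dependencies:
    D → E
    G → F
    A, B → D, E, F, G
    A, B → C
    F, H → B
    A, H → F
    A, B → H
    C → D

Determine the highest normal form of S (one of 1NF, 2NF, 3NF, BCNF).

2NF

Candidate keys: {A, B}, {A, H}. Prime attributes: {A, B, H}.
D → E: {D}⁺ = {D, E}, which is not all of the attributes, so the left side is not a superkey — BCNF is violated.
D → E determines the non-prime attribute {E} from a non-superkey — 3NF is violated.
No non-prime attribute depends on a proper subset of any candidate key, so 2NF holds.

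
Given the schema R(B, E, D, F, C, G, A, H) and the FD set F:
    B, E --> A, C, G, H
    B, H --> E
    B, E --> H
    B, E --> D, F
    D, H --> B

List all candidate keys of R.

{B, E}⁺ = {A, B, C, D, E, F, G, H} — all of the relation — so {B, E} is a candidate key.
{B, H}⁺ = {A, B, C, D, E, F, G, H} — all of the relation — so {B, H} is a candidate key.
{D, H}⁺ = {A, B, C, D, E, F, G, H} — all of the relation — so {D, H} is a candidate key.
These are minimal and exhaustive — every other superkey contains one of them.

{B, E}, {B, H}, {D, H}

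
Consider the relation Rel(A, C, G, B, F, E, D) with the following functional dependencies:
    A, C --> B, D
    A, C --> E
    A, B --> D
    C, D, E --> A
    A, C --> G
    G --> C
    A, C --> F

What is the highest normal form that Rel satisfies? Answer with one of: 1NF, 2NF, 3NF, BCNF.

Candidate keys: {A, C}, {A, G}, {C, D, E}, {D, E, G}. Prime attributes: {A, C, D, E, G}.
A, B --> D breaks BCNF: {A, B}⁺ = {A, B, D}, so {A, B} is not a superkey.
But every attribute on its right side ({D}) is prime, and the same holds for every other non-superkey FD, so 3NF still holds.

3NF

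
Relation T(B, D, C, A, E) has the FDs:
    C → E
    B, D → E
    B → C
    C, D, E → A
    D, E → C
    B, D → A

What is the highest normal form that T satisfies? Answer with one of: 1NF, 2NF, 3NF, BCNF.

Candidate key: {B, D}. Prime attributes: {B, D}.
C → E breaks BCNF: {C}⁺ = {C, E}, so {C} is not a superkey.
Because {E} is non-prime and the left side of C → E is not a superkey, the relation is not in 3NF.
The proper key subset {B} of {B, D} determines non-prime {C, E}, so the relation is not even in 2NF.

1NF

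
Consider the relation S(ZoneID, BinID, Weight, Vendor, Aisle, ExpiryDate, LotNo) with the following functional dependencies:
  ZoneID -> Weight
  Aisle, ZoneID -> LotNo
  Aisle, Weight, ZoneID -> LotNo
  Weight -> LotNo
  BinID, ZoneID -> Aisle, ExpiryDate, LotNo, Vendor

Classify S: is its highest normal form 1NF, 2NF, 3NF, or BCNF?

1NF

Candidate key: {BinID, ZoneID}. Prime attributes: {BinID, ZoneID}.
ZoneID -> Weight breaks BCNF: {ZoneID}⁺ = {LotNo, Weight, ZoneID}, so {ZoneID} is not a superkey.
ZoneID -> Weight determines the non-prime attribute {Weight} from a non-superkey — 3NF is violated.
{ZoneID} is a proper subset of the key {BinID, ZoneID}, and {ZoneID}⁺ contains the non-prime attributes {LotNo, Weight} — a partial dependency, so 2NF is violated.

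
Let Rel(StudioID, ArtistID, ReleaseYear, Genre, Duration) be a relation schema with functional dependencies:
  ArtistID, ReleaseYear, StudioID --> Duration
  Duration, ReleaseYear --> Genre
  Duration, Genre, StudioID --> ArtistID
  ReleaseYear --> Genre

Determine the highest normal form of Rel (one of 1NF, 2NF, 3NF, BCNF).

1NF

Candidate keys: {ArtistID, ReleaseYear, StudioID}, {Duration, ReleaseYear, StudioID}. Prime attributes: {ArtistID, Duration, ReleaseYear, StudioID}.
Duration, ReleaseYear --> Genre: {Duration, ReleaseYear}⁺ = {Duration, Genre, ReleaseYear}, which is not all of the attributes, so the left side is not a superkey — BCNF is violated.
Duration, ReleaseYear --> Genre determines the non-prime attribute {Genre} from a non-superkey — 3NF is violated.
The proper key subset {ReleaseYear} of {ArtistID, ReleaseYear, StudioID} determines non-prime {Genre}, so the relation is not even in 2NF.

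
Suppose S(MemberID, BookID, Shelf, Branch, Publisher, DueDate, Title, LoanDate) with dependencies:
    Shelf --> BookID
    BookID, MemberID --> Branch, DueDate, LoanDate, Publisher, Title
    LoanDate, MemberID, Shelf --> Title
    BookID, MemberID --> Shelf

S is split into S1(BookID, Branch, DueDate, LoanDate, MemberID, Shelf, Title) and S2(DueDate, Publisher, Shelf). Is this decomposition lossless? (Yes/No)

Common attributes: {DueDate, Shelf}; their closure is {BookID, DueDate, Shelf}.
Neither S1 nor S2 is contained in that closure, so the decomposition is lossy.

No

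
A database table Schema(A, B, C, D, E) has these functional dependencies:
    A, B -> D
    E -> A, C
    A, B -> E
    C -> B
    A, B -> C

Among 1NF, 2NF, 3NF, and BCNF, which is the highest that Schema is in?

3NF

Candidate keys: {A, B}, {A, C}, {E}. Prime attributes: {A, B, C, E}.
For C -> B we have {C}⁺ = {B, C}; {C} is not a superkey, so BCNF fails.
Since {B} ⊆ prime attributes and every other non-superkey FD also has a prime right side, the schema is in 3NF.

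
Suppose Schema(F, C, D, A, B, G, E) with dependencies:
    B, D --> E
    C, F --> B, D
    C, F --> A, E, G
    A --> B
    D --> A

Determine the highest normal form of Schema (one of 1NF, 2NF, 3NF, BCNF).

2NF

Candidate key: {C, F}. Prime attributes: {C, F}.
B, D --> E breaks BCNF: {B, D}⁺ = {A, B, D, E}, so {B, D} is not a superkey.
B, D --> E has non-prime {E} on the right and a non-superkey on the left, so 3NF fails.
Checking every proper subset of each key, none determines a non-prime attribute — 2NF is satisfied.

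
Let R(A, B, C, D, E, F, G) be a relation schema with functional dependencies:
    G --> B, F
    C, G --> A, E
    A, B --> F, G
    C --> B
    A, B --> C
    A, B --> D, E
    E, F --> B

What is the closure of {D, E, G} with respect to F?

{B, D, E, F, G}

Start with {D, E, G}.
G --> B, F applies; add {B, F} → now {B, D, E, F, G}.
No further FD applies.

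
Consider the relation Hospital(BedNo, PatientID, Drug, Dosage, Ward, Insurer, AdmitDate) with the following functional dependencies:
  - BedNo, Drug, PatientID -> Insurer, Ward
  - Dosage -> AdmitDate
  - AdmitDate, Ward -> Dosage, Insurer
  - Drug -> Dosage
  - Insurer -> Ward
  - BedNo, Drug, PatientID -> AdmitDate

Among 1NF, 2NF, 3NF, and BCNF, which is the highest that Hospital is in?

Candidate key: {BedNo, Drug, PatientID}. Prime attributes: {BedNo, Drug, PatientID}.
Dosage -> AdmitDate breaks BCNF: {Dosage}⁺ = {AdmitDate, Dosage}, so {Dosage} is not a superkey.
Dosage -> AdmitDate determines the non-prime attribute {AdmitDate} from a non-superkey — 3NF is violated.
The proper key subset {Drug} of {BedNo, Drug, PatientID} determines non-prime {AdmitDate, Dosage}, so the relation is not even in 2NF.

1NF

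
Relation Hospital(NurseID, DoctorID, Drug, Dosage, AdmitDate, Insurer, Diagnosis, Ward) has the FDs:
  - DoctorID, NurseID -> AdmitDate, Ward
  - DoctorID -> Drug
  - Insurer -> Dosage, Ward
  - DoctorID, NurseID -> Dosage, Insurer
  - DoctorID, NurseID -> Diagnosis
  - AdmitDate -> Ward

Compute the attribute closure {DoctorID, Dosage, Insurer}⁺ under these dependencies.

{DoctorID, Dosage, Drug, Insurer, Ward}

Start with {DoctorID, Dosage, Insurer}.
DoctorID -> Drug applies; add {Drug} → now {DoctorID, Dosage, Drug, Insurer}.
Insurer -> Dosage, Ward applies; add {Ward} → now {DoctorID, Dosage, Drug, Insurer, Ward}.
No further FD applies.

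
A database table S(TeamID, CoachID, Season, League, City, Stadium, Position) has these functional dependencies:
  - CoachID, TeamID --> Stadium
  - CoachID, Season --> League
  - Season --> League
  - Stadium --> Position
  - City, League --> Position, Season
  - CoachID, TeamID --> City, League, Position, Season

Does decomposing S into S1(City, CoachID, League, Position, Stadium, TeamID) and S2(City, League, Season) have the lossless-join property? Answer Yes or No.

S1 ∩ S2 = {City, League}; its closure under F is {City, League, Position, Season}.
This includes all of S2, so the common attributes are a superkey of S2 — the join is lossless.

Yes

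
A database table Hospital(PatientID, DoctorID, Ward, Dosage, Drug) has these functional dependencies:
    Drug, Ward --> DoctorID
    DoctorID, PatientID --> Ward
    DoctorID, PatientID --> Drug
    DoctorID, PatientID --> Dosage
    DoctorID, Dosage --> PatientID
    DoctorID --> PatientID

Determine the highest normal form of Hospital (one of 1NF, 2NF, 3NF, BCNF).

Candidate keys: {DoctorID}, {Drug, Ward}. Prime attributes: {DoctorID, Drug, Ward}.
The left-hand side of every FD is a superkey, so BCNF is satisfied.

BCNF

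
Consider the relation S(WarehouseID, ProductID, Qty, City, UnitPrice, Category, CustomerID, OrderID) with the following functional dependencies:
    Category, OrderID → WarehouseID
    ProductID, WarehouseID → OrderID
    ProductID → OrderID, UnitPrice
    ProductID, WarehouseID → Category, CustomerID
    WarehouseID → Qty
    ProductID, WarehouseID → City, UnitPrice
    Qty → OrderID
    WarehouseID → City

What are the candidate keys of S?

{Category, ProductID}, {ProductID, WarehouseID}

Attributes never on any right-hand side: {ProductID} — every candidate key must contain it.
{Category, ProductID}⁺ = {Category, City, CustomerID, OrderID, ProductID, Qty, UnitPrice, WarehouseID} — all of the relation — so {Category, ProductID} is a candidate key.
{ProductID, WarehouseID}⁺ = {Category, City, CustomerID, OrderID, ProductID, Qty, UnitPrice, WarehouseID} — all of the relation — so {ProductID, WarehouseID} is a candidate key.
Any other superkey properly contains one of these, so there are no further candidate keys.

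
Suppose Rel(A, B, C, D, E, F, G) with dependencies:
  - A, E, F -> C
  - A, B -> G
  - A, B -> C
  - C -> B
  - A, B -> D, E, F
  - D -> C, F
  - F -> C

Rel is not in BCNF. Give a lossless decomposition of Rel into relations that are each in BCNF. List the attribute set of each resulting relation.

{A, D, E, G}; {B, C}; {C, F}; {D, F}

Candidate keys of the original relation: {A, B}, {A, C}, {A, D}, {A, F}.
Within {A, B, C, D, E, F, G}: {C}⁺ ∩ {A, B, C, D, E, F, G} = {B, C}, not the whole set, so C -> B violates BCNF; decompose into {B, C} and {A, C, D, E, F, G}.
{B, C} has no BCNF violation.
Within {A, C, D, E, F, G}: {D}⁺ ∩ {A, C, D, E, F, G} = {C, D, F}, not the whole set, so D -> C, F violates BCNF; decompose into {C, D, F} and {A, D, E, G}.
Within {C, D, F}: {F}⁺ ∩ {C, D, F} = {C, F}, not the whole set, so F -> C violates BCNF; decompose into {C, F} and {D, F}.
{C, F} has no BCNF violation.
{D, F} has no BCNF violation.
{A, D, E, G} has no BCNF violation.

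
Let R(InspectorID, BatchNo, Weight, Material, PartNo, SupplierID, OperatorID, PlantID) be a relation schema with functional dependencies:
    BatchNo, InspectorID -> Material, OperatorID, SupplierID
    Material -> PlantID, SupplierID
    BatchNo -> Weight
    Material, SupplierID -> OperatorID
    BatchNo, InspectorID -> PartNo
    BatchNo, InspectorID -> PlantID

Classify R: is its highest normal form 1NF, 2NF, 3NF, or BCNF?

1NF

Candidate key: {BatchNo, InspectorID}. Prime attributes: {BatchNo, InspectorID}.
For Material -> PlantID, SupplierID we have {Material}⁺ = {Material, OperatorID, PlantID, SupplierID}; {Material} is not a superkey, so BCNF fails.
Material -> PlantID, SupplierID has non-prime {PlantID, SupplierID} on the right and a non-superkey on the left, so 3NF fails.
The proper key subset {BatchNo} of {BatchNo, InspectorID} determines non-prime {Weight}, so the relation is not even in 2NF.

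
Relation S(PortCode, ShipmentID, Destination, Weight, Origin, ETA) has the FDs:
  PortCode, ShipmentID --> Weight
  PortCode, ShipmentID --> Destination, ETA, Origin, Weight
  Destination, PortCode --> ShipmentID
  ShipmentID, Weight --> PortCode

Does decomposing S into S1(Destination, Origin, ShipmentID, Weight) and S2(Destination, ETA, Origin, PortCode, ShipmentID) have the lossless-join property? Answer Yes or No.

The shared attributes are {Destination, Origin, ShipmentID} and {Destination, Origin, ShipmentID}⁺ = {Destination, Origin, ShipmentID}.
Neither S1 nor S2 is contained in that closure, so the decomposition is lossy.

No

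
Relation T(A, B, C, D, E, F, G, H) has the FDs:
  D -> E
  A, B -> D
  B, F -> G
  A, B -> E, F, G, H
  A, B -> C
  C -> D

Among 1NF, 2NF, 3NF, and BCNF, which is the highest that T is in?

Candidate key: {A, B}. Prime attributes: {A, B}.
D -> E: {D}⁺ = {D, E}, which is not all of the attributes, so the left side is not a superkey — BCNF is violated.
D -> E determines the non-prime attribute {E} from a non-superkey — 3NF is violated.
No non-prime attribute depends on a proper subset of any candidate key, so 2NF holds.

2NF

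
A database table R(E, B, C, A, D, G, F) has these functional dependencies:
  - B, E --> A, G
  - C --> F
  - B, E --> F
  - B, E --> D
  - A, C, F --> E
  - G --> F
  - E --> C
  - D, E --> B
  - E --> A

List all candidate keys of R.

{A, B, C}, {A, C, D}, {B, E}, {D, E}

{B, E}⁺ = {A, B, C, D, E, F, G} — all of the relation — so {B, E} is a candidate key.
{D, E}⁺ = {A, B, C, D, E, F, G} — all of the relation — so {D, E} is a candidate key.
{A, B, C}⁺ = {A, B, C, D, E, F, G} — all of the relation — so {A, B, C} is a candidate key.
{A, C, D}⁺ = {A, B, C, D, E, F, G} — all of the relation — so {A, C, D} is a candidate key.
Any other superkey properly contains one of these, so there are no further candidate keys.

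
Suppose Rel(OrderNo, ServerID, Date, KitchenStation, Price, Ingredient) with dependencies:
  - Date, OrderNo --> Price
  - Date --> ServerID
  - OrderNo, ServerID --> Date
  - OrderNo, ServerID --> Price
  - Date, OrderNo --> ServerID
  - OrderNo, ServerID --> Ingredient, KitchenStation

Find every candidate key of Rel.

{OrderNo} never appears on the right of any FD, so every key must include it.
Closure of {Date, OrderNo} is {Date, Ingredient, KitchenStation, OrderNo, Price, ServerID}, the whole schema; {Date, OrderNo} is a candidate key.
Closure of {OrderNo, ServerID} is {Date, Ingredient, KitchenStation, OrderNo, Price, ServerID}, the whole schema; {OrderNo, ServerID} is a candidate key.
No proper subset of any of these is a key, and no other minimal superkey exists.

{Date, OrderNo}, {OrderNo, ServerID}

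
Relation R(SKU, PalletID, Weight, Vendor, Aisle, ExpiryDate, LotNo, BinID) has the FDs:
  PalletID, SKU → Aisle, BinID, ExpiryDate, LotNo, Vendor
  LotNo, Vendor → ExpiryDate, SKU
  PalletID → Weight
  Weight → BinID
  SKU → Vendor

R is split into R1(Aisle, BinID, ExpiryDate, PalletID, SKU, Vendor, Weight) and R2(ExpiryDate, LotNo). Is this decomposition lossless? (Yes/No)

No

R1 ∩ R2 = {ExpiryDate}; its closure under F is {ExpiryDate}.
Neither R1 nor R2 is contained in that closure, so the decomposition is lossy.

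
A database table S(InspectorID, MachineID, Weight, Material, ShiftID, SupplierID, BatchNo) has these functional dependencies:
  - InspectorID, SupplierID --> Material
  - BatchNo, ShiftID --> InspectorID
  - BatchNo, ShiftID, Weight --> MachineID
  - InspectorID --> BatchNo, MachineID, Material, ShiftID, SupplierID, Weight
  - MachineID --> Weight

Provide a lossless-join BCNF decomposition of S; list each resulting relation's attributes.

{BatchNo, InspectorID, MachineID, Material, ShiftID, SupplierID}; {MachineID, Weight}

Candidate keys of the original relation: {BatchNo, ShiftID}, {InspectorID}.
Within {BatchNo, InspectorID, MachineID, Material, ShiftID, SupplierID, Weight}: {MachineID}⁺ ∩ {BatchNo, InspectorID, MachineID, Material, ShiftID, SupplierID, Weight} = {MachineID, Weight}, not the whole set, so MachineID --> Weight violates BCNF; decompose into {MachineID, Weight} and {BatchNo, InspectorID, MachineID, Material, ShiftID, SupplierID}.
{MachineID, Weight} is in BCNF.
{BatchNo, InspectorID, MachineID, Material, ShiftID, SupplierID} is in BCNF.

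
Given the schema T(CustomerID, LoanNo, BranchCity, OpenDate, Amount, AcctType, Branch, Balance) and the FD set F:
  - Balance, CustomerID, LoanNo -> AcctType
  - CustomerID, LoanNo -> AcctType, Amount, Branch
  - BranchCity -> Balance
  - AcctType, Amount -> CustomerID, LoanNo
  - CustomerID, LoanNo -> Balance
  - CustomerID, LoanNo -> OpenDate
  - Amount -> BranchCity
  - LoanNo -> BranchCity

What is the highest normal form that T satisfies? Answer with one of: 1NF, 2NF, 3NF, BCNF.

1NF

Candidate keys: {AcctType, Amount}, {CustomerID, LoanNo}. Prime attributes: {AcctType, Amount, CustomerID, LoanNo}.
BranchCity -> Balance: {BranchCity}⁺ = {Balance, BranchCity}, which is not all of the attributes, so the left side is not a superkey — BCNF is violated.
Because {Balance} is non-prime and the left side of BranchCity -> Balance is not a superkey, the relation is not in 3NF.
{Amount} is a proper subset of the key {AcctType, Amount}, and {Amount}⁺ contains the non-prime attributes {Balance, BranchCity} — a partial dependency, so 2NF is violated.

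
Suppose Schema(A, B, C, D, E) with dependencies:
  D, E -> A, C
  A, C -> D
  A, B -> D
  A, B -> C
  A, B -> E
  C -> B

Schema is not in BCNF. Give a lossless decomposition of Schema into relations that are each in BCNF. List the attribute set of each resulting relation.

{A, C, D, E}; {B, C}

Candidate keys of the original relation: {A, B}, {A, C}, {D, E}.
{A, B, C, D, E}: {C} determines {B, C} here but is not a superkey — split on C -> B, giving {B, C} and {A, C, D, E}.
{B, C} is in BCNF.
{A, C, D, E} is in BCNF.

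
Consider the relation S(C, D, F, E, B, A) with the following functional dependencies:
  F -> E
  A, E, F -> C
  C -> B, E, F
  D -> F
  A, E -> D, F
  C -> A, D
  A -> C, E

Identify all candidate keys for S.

{A}⁺ = {A, B, C, D, E, F}, which is every attribute, so {A} is a candidate key.
{C}⁺ = {A, B, C, D, E, F}, which is every attribute, so {C} is a candidate key.
These are minimal and exhaustive — every other superkey contains one of them.

{A}, {C}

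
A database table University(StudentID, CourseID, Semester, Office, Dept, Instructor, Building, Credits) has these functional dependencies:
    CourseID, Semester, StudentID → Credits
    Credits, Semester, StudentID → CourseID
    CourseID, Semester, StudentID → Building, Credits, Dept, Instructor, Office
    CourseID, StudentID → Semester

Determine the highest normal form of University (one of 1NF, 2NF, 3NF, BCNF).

BCNF

Candidate keys: {CourseID, StudentID}, {Credits, Semester, StudentID}. Prime attributes: {CourseID, Credits, Semester, StudentID}.
The left-hand side of every FD is a superkey, so BCNF is satisfied.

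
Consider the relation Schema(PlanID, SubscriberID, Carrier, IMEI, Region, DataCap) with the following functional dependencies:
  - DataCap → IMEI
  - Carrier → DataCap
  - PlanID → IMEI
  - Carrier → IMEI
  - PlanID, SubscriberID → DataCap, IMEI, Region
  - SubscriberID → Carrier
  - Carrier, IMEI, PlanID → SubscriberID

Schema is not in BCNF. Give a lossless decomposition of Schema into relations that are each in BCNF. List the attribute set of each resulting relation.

Candidate keys of the original relation: {Carrier, PlanID}, {PlanID, SubscriberID}.
Within {Carrier, DataCap, IMEI, PlanID, Region, SubscriberID}: {DataCap}⁺ ∩ {Carrier, DataCap, IMEI, PlanID, Region, SubscriberID} = {DataCap, IMEI}, not the whole set, so DataCap → IMEI violates BCNF; decompose into {DataCap, IMEI} and {Carrier, DataCap, PlanID, Region, SubscriberID}.
{DataCap, IMEI} has no BCNF violation.
Within {Carrier, DataCap, PlanID, Region, SubscriberID}: {Carrier}⁺ ∩ {Carrier, DataCap, PlanID, Region, SubscriberID} = {Carrier, DataCap}, not the whole set, so Carrier → DataCap violates BCNF; decompose into {Carrier, DataCap} and {Carrier, PlanID, Region, SubscriberID}.
{Carrier, DataCap} has no BCNF violation.
Within {Carrier, PlanID, Region, SubscriberID}: {SubscriberID}⁺ ∩ {Carrier, PlanID, Region, SubscriberID} = {Carrier, SubscriberID}, not the whole set, so SubscriberID → Carrier violates BCNF; decompose into {Carrier, SubscriberID} and {PlanID, Region, SubscriberID}.
{Carrier, SubscriberID} has no BCNF violation.
{PlanID, Region, SubscriberID} has no BCNF violation.

{Carrier, DataCap}; {Carrier, SubscriberID}; {DataCap, IMEI}; {PlanID, Region, SubscriberID}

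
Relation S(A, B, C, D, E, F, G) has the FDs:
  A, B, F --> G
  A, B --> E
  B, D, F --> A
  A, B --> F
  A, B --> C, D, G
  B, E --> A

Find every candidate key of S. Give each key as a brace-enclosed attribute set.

{A, B}, {B, D, F}, {B, E}

No FD produces {B}, so it must be in every candidate key.
{A, B}⁺ = {A, B, C, D, E, F, G}, which is every attribute, so {A, B} is a candidate key.
{B, E}⁺ = {A, B, C, D, E, F, G}, which is every attribute, so {B, E} is a candidate key.
{B, D, F}⁺ = {A, B, C, D, E, F, G}, which is every attribute, so {B, D, F} is a candidate key.
These are minimal and exhaustive — every other superkey contains one of them.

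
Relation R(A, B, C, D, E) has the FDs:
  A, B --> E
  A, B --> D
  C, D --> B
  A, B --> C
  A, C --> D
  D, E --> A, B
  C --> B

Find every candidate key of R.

{A, B}, {A, C}, {D, E}

{A, B}⁺ = {A, B, C, D, E} — all of the relation — so {A, B} is a candidate key.
{A, C}⁺ = {A, B, C, D, E} — all of the relation — so {A, C} is a candidate key.
{D, E}⁺ = {A, B, C, D, E} — all of the relation — so {D, E} is a candidate key.
These are minimal and exhaustive — every other superkey contains one of them.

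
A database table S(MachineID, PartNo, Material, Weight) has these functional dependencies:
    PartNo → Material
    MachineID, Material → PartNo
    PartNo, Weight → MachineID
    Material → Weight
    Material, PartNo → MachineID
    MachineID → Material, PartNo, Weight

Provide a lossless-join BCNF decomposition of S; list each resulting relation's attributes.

{MachineID, Material, PartNo}; {Material, Weight}

Candidate keys of the original relation: {MachineID}, {PartNo}.
Within {MachineID, Material, PartNo, Weight}: {Material}⁺ ∩ {MachineID, Material, PartNo, Weight} = {Material, Weight}, not the whole set, so Material → Weight violates BCNF; decompose into {Material, Weight} and {MachineID, Material, PartNo}.
{Material, Weight}: every determinant is a superkey — BCNF.
{MachineID, Material, PartNo}: every determinant is a superkey — BCNF.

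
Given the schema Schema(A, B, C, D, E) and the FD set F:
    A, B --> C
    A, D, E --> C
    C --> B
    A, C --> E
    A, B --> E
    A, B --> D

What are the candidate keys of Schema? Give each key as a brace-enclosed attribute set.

{A, B}, {A, C}, {A, D, E}

Attributes never on any right-hand side: {A} — every candidate key must contain it.
{A, B} is a candidate key since {A, B}⁺ = {A, B, C, D, E} covers every attribute.
{A, C} is a candidate key since {A, C}⁺ = {A, B, C, D, E} covers every attribute.
{A, D, E} is a candidate key since {A, D, E}⁺ = {A, B, C, D, E} covers every attribute.
Any other superkey properly contains one of these, so there are no further candidate keys.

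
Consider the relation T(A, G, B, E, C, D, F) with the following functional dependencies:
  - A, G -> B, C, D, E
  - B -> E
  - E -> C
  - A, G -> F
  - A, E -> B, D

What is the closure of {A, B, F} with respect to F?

{A, B, C, D, E, F}

Start with {A, B, F}.
B -> E applies; add {E} → now {A, B, E, F}.
E -> C applies; add {C} → now {A, B, C, E, F}.
A, E -> B, D applies; add {D} → now {A, B, C, D, E, F}.
No further FD applies.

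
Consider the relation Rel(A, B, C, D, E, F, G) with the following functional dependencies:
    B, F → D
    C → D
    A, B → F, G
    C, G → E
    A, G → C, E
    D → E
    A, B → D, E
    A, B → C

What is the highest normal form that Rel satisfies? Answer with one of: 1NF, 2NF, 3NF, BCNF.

2NF

Candidate key: {A, B}. Prime attributes: {A, B}.
B, F → D: {B, F}⁺ = {B, D, E, F}, which is not all of the attributes, so the left side is not a superkey — BCNF is violated.
B, F → D has non-prime {D} on the right and a non-superkey on the left, so 3NF fails.
No proper subset of a key has a non-prime attribute in its closure, so there is no partial dependency; 2NF holds.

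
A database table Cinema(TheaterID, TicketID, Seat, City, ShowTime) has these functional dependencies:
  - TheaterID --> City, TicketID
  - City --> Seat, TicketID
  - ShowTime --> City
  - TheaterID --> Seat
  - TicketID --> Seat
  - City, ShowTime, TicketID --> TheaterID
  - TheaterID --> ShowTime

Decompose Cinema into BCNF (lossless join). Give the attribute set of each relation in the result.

Candidate keys of the original relation: {ShowTime}, {TheaterID}.
Within {City, Seat, ShowTime, TheaterID, TicketID}: {City}⁺ ∩ {City, Seat, ShowTime, TheaterID, TicketID} = {City, Seat, TicketID}, not the whole set, so City --> Seat, TicketID violates BCNF; decompose into {City, Seat, TicketID} and {City, ShowTime, TheaterID}.
Within {City, Seat, TicketID}: {TicketID}⁺ ∩ {City, Seat, TicketID} = {Seat, TicketID}, not the whole set, so TicketID --> Seat violates BCNF; decompose into {Seat, TicketID} and {City, TicketID}.
{Seat, TicketID} has no BCNF violation.
{City, TicketID} has no BCNF violation.
{City, ShowTime, TheaterID} has no BCNF violation.

{City, ShowTime, TheaterID}; {City, TicketID}; {Seat, TicketID}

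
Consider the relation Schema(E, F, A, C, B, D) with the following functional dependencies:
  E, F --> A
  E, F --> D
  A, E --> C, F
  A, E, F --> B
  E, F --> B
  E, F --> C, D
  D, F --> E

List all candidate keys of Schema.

{A, E}, {D, F}, {E, F}

{A, E}⁺ = {A, B, C, D, E, F}, which is every attribute, so {A, E} is a candidate key.
{D, F}⁺ = {A, B, C, D, E, F}, which is every attribute, so {D, F} is a candidate key.
{E, F}⁺ = {A, B, C, D, E, F}, which is every attribute, so {E, F} is a candidate key.
These are minimal and exhaustive — every other superkey contains one of them.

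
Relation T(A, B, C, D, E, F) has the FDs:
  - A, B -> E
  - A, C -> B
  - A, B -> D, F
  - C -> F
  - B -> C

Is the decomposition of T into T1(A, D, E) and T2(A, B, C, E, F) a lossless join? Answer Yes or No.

No

T1 ∩ T2 = {A, E}; its closure under F is {A, E}.
T1 ⊄ {A, E} and T2 ⊄ {A, E}, so the split is lossy.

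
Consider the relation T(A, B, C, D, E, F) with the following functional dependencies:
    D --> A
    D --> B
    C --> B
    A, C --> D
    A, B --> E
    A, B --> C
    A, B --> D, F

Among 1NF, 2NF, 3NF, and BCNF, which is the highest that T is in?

3NF

Candidate keys: {A, B}, {A, C}, {D}. Prime attributes: {A, B, C, D}.
C --> B breaks BCNF: {C}⁺ = {B, C}, so {C} is not a superkey.
Its right-hand attributes {B} are all prime, as are those of every other non-superkey FD — the relation is in 3NF.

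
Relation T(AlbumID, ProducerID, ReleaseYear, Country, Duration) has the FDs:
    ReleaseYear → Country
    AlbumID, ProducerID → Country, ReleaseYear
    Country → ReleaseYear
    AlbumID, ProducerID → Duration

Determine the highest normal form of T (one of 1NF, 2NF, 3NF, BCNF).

Candidate key: {AlbumID, ProducerID}. Prime attributes: {AlbumID, ProducerID}.
ReleaseYear → Country: {ReleaseYear}⁺ = {Country, ReleaseYear}, which is not all of the attributes, so the left side is not a superkey — BCNF is violated.
ReleaseYear → Country has non-prime {Country} on the right and a non-superkey on the left, so 3NF fails.
Checking every proper subset of each key, none determines a non-prime attribute — 2NF is satisfied.

2NF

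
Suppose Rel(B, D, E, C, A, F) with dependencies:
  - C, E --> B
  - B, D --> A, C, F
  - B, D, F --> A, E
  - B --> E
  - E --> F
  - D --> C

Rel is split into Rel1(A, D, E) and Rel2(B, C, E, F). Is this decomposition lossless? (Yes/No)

Rel1 ∩ Rel2 = {E}; its closure under F is {E, F}.
Rel1 ⊄ {E, F} and Rel2 ⊄ {E, F}, so the split is lossy.

No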